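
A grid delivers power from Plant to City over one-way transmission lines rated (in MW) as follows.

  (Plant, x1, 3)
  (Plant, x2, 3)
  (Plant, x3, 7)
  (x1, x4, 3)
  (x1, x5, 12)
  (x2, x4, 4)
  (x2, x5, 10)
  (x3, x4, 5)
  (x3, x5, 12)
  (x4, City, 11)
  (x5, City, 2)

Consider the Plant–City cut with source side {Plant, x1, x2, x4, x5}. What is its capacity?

20

Edges leaving {Plant, x1, x2, x4, x5}: Plant→x3 (7), x4→City (11), x5→City (2).
Cut capacity = 7 + 11 + 2 = 20.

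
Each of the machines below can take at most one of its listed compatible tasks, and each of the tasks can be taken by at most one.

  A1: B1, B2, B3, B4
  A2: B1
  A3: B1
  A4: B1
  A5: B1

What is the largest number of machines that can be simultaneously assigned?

Unit-capacity flow: source→left, listed edges, right→sink; max matching = max flow.
Augmenting path A1→B1 (+1); matched 1.
Augmenting path A2→B1→A1→B2 (+1); matched 2.
No augmenting path remains; maximum matching = 2.
König certificate: {A1, B1} is a vertex cover of size 2 (every listed pair touches it), so no matching can be larger.

2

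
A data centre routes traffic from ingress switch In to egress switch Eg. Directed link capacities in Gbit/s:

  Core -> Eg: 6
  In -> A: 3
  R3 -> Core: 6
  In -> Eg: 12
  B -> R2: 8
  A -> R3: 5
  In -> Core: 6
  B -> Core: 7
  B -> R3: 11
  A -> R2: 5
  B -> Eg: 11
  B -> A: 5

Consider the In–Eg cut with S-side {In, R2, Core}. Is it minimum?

Given cut capacity: 3 + 12 + 6 = 21.
Augment In→Eg: bottleneck 12, flow now 12.
Augment In→Core→Eg: bottleneck 6, flow now 18.
No augmenting path remains; maximum flow = 18.
In the residual graph, reachable from In: {In, A, R3, R2, Core}.
Min-cut edges: In→Eg (12), Core→Eg (6); capacity 12 + 6 = 18.
Cut capacity 21 exceeds the max flow 18, so it is not minimum.

No — its capacity is 21, but the minimum cut has capacity 18.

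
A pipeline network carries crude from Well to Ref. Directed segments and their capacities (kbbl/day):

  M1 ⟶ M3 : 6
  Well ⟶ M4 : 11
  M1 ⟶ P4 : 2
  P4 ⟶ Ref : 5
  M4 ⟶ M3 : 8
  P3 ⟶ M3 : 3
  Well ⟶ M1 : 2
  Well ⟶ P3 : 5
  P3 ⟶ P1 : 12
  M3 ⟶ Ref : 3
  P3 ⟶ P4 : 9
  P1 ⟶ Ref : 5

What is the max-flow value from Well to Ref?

10

Augment Well→M4→M3→Ref: bottleneck 3, flow now 3.
Augment Well→M1→P4→Ref: bottleneck 2, flow now 5.
Augment Well→P3→P1→Ref: bottleneck 5, flow now 10.
No augmenting path remains; maximum flow = 10.
In the residual graph, reachable from Well: {Well, M4, M3}.
Min-cut edges: Well→M1 (2), Well→P3 (5), M3→Ref (3); capacity 2 + 5 + 3 = 10.
This cut is saturated, so no flow can exceed 10.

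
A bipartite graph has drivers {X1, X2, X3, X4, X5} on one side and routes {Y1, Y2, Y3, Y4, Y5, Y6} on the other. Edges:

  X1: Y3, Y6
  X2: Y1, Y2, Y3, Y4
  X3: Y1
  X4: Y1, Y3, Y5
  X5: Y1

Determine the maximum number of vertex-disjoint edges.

4

Unit-capacity flow: source→left, listed edges, right→sink; max matching = max flow.
Augmenting path X1→Y3 (+1); matched 1.
Augmenting path X2→Y1 (+1); matched 2.
Augmenting path X4→Y5 (+1); matched 3.
Augmenting path X3→Y1→X2→Y2 (+1); matched 4.
No augmenting path remains; maximum matching = 4.
König certificate: {X1, X2, X4, Y1} is a vertex cover of size 4 (every listed pair touches it), so no matching can be larger.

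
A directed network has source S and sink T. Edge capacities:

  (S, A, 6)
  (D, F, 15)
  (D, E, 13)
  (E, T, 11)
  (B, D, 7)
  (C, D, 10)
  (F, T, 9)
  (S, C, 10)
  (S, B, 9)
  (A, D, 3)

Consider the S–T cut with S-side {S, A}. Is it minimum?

No — its capacity is 22, but the minimum cut has capacity 20.

Given cut capacity: 9 + 10 + 3 = 22.
Augment S→A→D→E→T: bottleneck 3, flow now 3.
Augment S→B→D→E→T: bottleneck 7, flow now 10.
Augment S→C→D→E→T: bottleneck 1, flow now 11.
Augment S→C→D→F→T: bottleneck 9, flow now 20.
No augmenting path remains; maximum flow = 20.
In the residual graph, reachable from S: {S, A, B}.
Min-cut edges: S→C (10), A→D (3), B→D (7); capacity 10 + 3 + 7 = 20.
Cut capacity 22 exceeds the max flow 20, so it is not minimum.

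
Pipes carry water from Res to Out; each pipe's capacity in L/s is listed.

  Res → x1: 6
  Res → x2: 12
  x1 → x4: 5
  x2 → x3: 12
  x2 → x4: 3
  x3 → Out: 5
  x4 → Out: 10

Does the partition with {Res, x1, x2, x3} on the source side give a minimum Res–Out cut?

Given cut capacity: 5 + 3 + 5 = 13.
Augment Res→x1→x4→Out: bottleneck 5, flow now 5.
Augment Res→x2→x3→Out: bottleneck 5, flow now 10.
Augment Res→x2→x4→Out: bottleneck 3, flow now 13.
No augmenting path remains; maximum flow = 13.
Cut capacity 13 equals the max flow, so it is a minimum cut.

Yes — it is a minimum cut (capacity 13).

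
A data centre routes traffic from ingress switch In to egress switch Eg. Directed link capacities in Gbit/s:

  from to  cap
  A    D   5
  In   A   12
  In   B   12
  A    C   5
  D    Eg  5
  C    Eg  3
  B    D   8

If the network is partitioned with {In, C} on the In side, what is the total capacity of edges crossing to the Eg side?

27

Edges leaving {In, C}: In→A (12), In→B (12), C→Eg (3).
Cut capacity = 12 + 12 + 3 = 27.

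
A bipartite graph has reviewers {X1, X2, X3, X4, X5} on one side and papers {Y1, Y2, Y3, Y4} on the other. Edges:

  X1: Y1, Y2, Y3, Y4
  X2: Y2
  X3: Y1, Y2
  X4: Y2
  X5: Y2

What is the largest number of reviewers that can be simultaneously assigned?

3

Unit-capacity flow: source→left, listed edges, right→sink; max matching = max flow.
Augmenting path X1→Y1 (+1); matched 1.
Augmenting path X2→Y2 (+1); matched 2.
Augmenting path X3→Y1→X1→Y3 (+1); matched 3.
No augmenting path remains; maximum matching = 3.
König certificate: {X1, X3, Y2} is a vertex cover of size 3 (every listed pair touches it), so no matching can be larger.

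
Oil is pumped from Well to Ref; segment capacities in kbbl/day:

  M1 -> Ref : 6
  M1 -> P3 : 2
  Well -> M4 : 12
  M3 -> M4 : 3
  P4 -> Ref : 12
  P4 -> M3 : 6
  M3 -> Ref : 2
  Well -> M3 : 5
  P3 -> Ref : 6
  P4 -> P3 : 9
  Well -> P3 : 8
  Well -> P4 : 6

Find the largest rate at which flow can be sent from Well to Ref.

14

Augment Well→P4→Ref: bottleneck 6, flow now 6.
Augment Well→M3→Ref: bottleneck 2, flow now 8.
Augment Well→P3→Ref: bottleneck 6, flow now 14.
No augmenting path remains; maximum flow = 14.
In the residual graph, reachable from Well: {Well, M3, P3, M4}.
Min-cut edges: Well→P4 (6), M3→Ref (2), P3→Ref (6); capacity 6 + 2 + 6 = 14.
This cut is saturated, so no flow can exceed 14.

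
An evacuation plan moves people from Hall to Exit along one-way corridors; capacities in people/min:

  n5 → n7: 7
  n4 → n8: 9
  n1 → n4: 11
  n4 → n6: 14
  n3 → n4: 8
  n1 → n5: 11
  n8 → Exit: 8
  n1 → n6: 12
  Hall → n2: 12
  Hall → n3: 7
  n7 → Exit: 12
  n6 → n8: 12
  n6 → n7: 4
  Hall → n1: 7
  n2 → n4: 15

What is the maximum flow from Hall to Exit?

19

Augment Hall→n1→n4→n8→Exit: bottleneck 7, flow now 7.
Augment Hall→n2→n4→n8→Exit: bottleneck 1, flow now 8.
Augment Hall→n2→n4→n6→n7→Exit: bottleneck 4, flow now 12.
Augment Hall→n2→n4→n1→n5→n7→Exit: bottleneck 7, flow now 19. (uses reverse residual edge)
No augmenting path remains; maximum flow = 19.
In the residual graph, reachable from Hall: {Hall, n2, n3, n4, n6, n8}.
Min-cut edges: Hall→n1 (7), n6→n7 (4), n8→Exit (8); capacity 7 + 4 + 8 = 19.
This cut is saturated, so no flow can exceed 19.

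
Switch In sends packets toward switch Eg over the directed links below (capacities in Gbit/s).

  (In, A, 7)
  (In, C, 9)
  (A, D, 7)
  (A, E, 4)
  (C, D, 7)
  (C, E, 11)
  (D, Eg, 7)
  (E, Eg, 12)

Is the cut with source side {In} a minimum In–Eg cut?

Yes — it is a minimum cut (capacity 16).

Given cut capacity: 7 + 9 = 16.
Augment In→A→D→Eg: bottleneck 7, flow now 7.
Augment In→C→E→Eg: bottleneck 9, flow now 16.
No augmenting path remains; maximum flow = 16.
Cut capacity 16 equals the max flow, so it is a minimum cut.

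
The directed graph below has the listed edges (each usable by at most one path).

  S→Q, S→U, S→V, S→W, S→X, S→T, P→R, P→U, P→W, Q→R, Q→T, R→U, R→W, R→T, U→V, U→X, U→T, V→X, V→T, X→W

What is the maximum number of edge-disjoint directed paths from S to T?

4

Assign every edge capacity 1; by Menger, the answer equals the max flow.
Path S→T (+1); total 1.
Path S→Q→T (+1); total 2.
Path S→U→T (+1); total 3.
Path S→V→T (+1); total 4.
No residual S→T path; max flow = 4.
Certifying cut of size 4: {S→Q, S→T, S→U, S→V}.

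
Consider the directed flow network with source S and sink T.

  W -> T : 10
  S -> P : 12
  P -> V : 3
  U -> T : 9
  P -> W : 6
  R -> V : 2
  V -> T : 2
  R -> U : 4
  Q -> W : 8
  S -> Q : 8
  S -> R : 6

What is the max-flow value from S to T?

16

Augment S→P→V→T: bottleneck 2, flow now 2.
Augment S→P→W→T: bottleneck 6, flow now 8.
Augment S→Q→W→T: bottleneck 4, flow now 12.
Augment S→R→U→T: bottleneck 4, flow now 16.
No augmenting path remains; maximum flow = 16.
In the residual graph, reachable from S: {S, P, Q, R, V, W}.
Min-cut edges: R→U (4), V→T (2), W→T (10); capacity 4 + 2 + 10 = 16.
This cut is saturated, so no flow can exceed 16.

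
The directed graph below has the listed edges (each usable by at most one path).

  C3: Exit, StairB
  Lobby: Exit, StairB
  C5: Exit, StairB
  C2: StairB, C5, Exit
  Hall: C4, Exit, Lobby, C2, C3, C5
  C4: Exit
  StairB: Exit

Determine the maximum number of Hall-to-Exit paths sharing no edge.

6

Assign every edge capacity 1; by Menger, the answer equals the max flow.
Path Hall→Exit (+1); total 1.
Path Hall→Lobby→Exit (+1); total 2.
Path Hall→C3→Exit (+1); total 3.
Path Hall→C2→Exit (+1); total 4.
Path Hall→C4→Exit (+1); total 5.
Path Hall→C5→Exit (+1); total 6.
No residual Hall→Exit path; max flow = 6.
Certifying cut of size 6: {Hall→C2, Hall→C3, Hall→C4, Hall→C5, Hall→Exit, Hall→Lobby}.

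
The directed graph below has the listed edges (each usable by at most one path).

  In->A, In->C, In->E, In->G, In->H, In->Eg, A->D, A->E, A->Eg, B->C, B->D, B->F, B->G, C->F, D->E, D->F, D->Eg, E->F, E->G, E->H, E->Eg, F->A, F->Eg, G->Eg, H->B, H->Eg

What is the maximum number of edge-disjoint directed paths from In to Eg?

Assign every edge capacity 1; by Menger, the answer equals the max flow.
Path In→Eg (+1); total 1.
Path In→A→Eg (+1); total 2.
Path In→E→Eg (+1); total 3.
Path In→G→Eg (+1); total 4.
Path In→H→Eg (+1); total 5.
Path In→C→F→Eg (+1); total 6.
No residual In→Eg path; max flow = 6.
Certifying cut of size 6: {In→A, In→C, In→E, In→Eg, In→G, In→H}.

6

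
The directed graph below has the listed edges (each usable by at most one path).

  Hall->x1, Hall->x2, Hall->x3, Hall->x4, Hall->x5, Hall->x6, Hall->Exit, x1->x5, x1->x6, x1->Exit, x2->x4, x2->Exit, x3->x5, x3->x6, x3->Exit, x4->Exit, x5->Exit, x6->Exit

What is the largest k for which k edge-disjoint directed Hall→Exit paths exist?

Assign every edge capacity 1; by Menger, the answer equals the max flow.
Path Hall→Exit (+1); total 1.
Path Hall→x1→Exit (+1); total 2.
Path Hall→x2→Exit (+1); total 3.
Path Hall→x3→Exit (+1); total 4.
Path Hall→x4→Exit (+1); total 5.
Path Hall→x5→Exit (+1); total 6.
Path Hall→x6→Exit (+1); total 7.
No residual Hall→Exit path; max flow = 7.
Certifying cut of size 7: {Hall→Exit, Hall→x1, Hall→x2, Hall→x3, Hall→x4, Hall→x5, Hall→x6}.

7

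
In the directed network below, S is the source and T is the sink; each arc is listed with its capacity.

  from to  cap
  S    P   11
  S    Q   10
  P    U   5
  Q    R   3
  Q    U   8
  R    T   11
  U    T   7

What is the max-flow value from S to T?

10

Augment S→P→U→T: bottleneck 5, flow now 5.
Augment S→Q→R→T: bottleneck 3, flow now 8.
Augment S→Q→U→T: bottleneck 2, flow now 10.
No augmenting path remains; maximum flow = 10.
In the residual graph, reachable from S: {S, P, Q, U}.
Min-cut edges: Q→R (3), U→T (7); capacity 3 + 7 = 10.
This cut is saturated, so no flow can exceed 10.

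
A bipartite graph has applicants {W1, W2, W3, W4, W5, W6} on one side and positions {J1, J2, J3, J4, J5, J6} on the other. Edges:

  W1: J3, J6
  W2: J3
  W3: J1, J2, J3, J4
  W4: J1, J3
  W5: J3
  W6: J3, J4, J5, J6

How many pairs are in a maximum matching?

5

Unit-capacity flow: source→left, listed edges, right→sink; max matching = max flow.
Augmenting path W1→J3 (+1); matched 1.
Augmenting path W3→J1 (+1); matched 2.
Augmenting path W6→J4 (+1); matched 3.
Augmenting path W2→J3→W1→J6 (+1); matched 4.
Augmenting path W4→J1→W3→J2 (+1); matched 5.
No augmenting path remains; maximum matching = 5.
König certificate: {W1, W3, W4, W6, J3} is a vertex cover of size 5 (every listed pair touches it), so no matching can be larger.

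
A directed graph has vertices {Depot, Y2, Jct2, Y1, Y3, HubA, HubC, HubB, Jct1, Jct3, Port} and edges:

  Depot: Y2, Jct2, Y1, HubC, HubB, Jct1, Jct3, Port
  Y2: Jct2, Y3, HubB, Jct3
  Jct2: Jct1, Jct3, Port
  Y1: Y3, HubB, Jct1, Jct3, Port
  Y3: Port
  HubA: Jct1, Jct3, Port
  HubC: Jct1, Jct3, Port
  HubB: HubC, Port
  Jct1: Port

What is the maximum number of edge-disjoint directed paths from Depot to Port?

7

Assign every edge capacity 1; by Menger, the answer equals the max flow.
Path Depot→Port (+1); total 1.
Path Depot→Jct2→Port (+1); total 2.
Path Depot→Y1→Port (+1); total 3.
Path Depot→HubC→Port (+1); total 4.
Path Depot→HubB→Port (+1); total 5.
Path Depot→Jct1→Port (+1); total 6.
Path Depot→Y2→Y3→Port (+1); total 7.
No residual Depot→Port path; max flow = 7.
Certifying cut of size 7: {Depot→HubB, Depot→HubC, Depot→Jct1, Depot→Jct2, Depot→Port, Depot→Y1, Depot→Y2}.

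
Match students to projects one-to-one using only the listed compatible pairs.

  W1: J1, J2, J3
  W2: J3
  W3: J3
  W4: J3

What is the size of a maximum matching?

2

Unit-capacity flow: source→left, listed edges, right→sink; max matching = max flow.
Augmenting path W1→J1 (+1); matched 1.
Augmenting path W2→J3 (+1); matched 2.
No augmenting path remains; maximum matching = 2.
König certificate: {W1, J3} is a vertex cover of size 2 (every listed pair touches it), so no matching can be larger.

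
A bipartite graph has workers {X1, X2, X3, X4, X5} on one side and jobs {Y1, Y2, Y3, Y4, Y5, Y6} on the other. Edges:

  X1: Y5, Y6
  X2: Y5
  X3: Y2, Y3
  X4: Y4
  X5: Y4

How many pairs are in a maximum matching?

4

Unit-capacity flow: source→left, listed edges, right→sink; max matching = max flow.
Augmenting path X1→Y5 (+1); matched 1.
Augmenting path X3→Y2 (+1); matched 2.
Augmenting path X4→Y4 (+1); matched 3.
Augmenting path X2→Y5→X1→Y6 (+1); matched 4.
No augmenting path remains; maximum matching = 4.
König certificate: {X1, X2, X3, Y4} is a vertex cover of size 4 (every listed pair touches it), so no matching can be larger.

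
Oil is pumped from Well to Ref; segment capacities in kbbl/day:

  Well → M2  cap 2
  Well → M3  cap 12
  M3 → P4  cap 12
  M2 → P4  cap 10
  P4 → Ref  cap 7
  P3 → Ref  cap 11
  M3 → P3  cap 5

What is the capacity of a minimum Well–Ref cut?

Augment Well→M2→P4→Ref: bottleneck 2, flow now 2.
Augment Well→M3→P4→Ref: bottleneck 5, flow now 7.
Augment Well→M3→P3→Ref: bottleneck 5, flow now 12.
No augmenting path remains; maximum flow = 12.
By max-flow min-cut, the minimum cut capacity equals the max flow.
In the residual graph, reachable from Well: {Well, M2, M3, P4}.
Min-cut edges: M3→P3 (5), P4→Ref (7); capacity 5 + 7 = 12.

12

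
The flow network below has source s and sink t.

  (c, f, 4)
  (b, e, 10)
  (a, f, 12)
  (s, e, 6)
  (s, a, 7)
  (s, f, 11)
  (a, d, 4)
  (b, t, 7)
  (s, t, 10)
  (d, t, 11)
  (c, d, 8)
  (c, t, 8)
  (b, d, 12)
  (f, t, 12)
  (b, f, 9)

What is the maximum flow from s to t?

26

Augment s→t: bottleneck 10, flow now 10.
Augment s→f→t: bottleneck 11, flow now 21.
Augment s→a→d→t: bottleneck 4, flow now 25.
Augment s→a→f→t: bottleneck 1, flow now 26.
No augmenting path remains; maximum flow = 26.
In the residual graph, reachable from s: {s, a, e, f}.
Min-cut edges: s→t (10), a→d (4), f→t (12); capacity 10 + 4 + 12 = 26.
This cut is saturated, so no flow can exceed 26.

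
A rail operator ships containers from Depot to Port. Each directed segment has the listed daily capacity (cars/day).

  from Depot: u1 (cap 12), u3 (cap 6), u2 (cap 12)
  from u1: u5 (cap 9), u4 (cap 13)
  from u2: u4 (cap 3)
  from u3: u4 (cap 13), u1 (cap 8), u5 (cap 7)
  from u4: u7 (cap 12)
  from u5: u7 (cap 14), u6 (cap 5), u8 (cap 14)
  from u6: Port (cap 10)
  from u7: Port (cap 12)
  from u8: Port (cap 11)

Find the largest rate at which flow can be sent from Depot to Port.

21

Augment Depot→u1→u4→u7→Port: bottleneck 12, flow now 12.
Augment Depot→u3→u5→u6→Port: bottleneck 5, flow now 17.
Augment Depot→u3→u5→u8→Port: bottleneck 1, flow now 18.
Augment Depot→u2→u4→u1→u5→u8→Port: bottleneck 3, flow now 21. (uses reverse residual edge)
No augmenting path remains; maximum flow = 21.
In the residual graph, reachable from Depot: {Depot, u2}.
Min-cut edges: Depot→u1 (12), Depot→u3 (6), u2→u4 (3); capacity 12 + 6 + 3 = 21.
This cut is saturated, so no flow can exceed 21.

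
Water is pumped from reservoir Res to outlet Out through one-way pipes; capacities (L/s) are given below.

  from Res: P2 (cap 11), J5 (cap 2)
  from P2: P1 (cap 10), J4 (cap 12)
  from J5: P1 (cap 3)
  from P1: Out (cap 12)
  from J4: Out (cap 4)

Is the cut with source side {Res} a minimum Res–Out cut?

Yes — it is a minimum cut (capacity 13).

Given cut capacity: 11 + 2 = 13.
Augment Res→P2→P1→Out: bottleneck 10, flow now 10.
Augment Res→P2→J4→Out: bottleneck 1, flow now 11.
Augment Res→J5→P1→Out: bottleneck 2, flow now 13.
No augmenting path remains; maximum flow = 13.
Cut capacity 13 equals the max flow, so it is a minimum cut.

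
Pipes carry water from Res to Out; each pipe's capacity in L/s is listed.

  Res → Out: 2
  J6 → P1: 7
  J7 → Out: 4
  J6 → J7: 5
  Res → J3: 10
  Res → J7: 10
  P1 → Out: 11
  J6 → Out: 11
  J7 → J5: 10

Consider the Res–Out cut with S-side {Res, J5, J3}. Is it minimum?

Given cut capacity: 10 + 2 = 12.
Augment Res→Out: bottleneck 2, flow now 2.
Augment Res→J7→Out: bottleneck 4, flow now 6.
No augmenting path remains; maximum flow = 6.
In the residual graph, reachable from Res: {Res, J7, J5, J3}.
Min-cut edges: Res→Out (2), J7→Out (4); capacity 2 + 4 = 6.
Cut capacity 12 exceeds the max flow 6, so it is not minimum.

No — its capacity is 12, but the minimum cut has capacity 6.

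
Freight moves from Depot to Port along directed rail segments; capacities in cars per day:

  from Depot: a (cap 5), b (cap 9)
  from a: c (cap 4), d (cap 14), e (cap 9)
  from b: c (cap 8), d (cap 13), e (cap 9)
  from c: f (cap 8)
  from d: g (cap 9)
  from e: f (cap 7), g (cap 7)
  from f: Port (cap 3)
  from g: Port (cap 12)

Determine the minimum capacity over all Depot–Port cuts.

14

Augment Depot→a→c→f→Port: bottleneck 3, flow now 3.
Augment Depot→a→d→g→Port: bottleneck 2, flow now 5.
Augment Depot→b→d→g→Port: bottleneck 7, flow now 12.
Augment Depot→b→e→g→Port: bottleneck 2, flow now 14.
No augmenting path remains; maximum flow = 14.
By max-flow min-cut, the minimum cut capacity equals the max flow.
In the residual graph, reachable from Depot: {Depot}.
Min-cut edges: Depot→a (5), Depot→b (9); capacity 5 + 9 = 14.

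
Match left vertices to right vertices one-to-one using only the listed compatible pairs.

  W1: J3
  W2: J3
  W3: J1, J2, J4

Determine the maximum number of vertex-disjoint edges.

Unit-capacity flow: source→left, listed edges, right→sink; max matching = max flow.
Augmenting path W1→J3 (+1); matched 1.
Augmenting path W3→J1 (+1); matched 2.
No augmenting path remains; maximum matching = 2.
König certificate: {W3, J3} is a vertex cover of size 2 (every listed pair touches it), so no matching can be larger.

2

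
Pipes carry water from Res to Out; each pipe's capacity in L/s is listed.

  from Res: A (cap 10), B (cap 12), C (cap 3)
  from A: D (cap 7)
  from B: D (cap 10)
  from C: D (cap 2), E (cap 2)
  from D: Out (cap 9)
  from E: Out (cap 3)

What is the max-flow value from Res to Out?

Augment Res→A→D→Out: bottleneck 7, flow now 7.
Augment Res→B→D→Out: bottleneck 2, flow now 9.
Augment Res→C→E→Out: bottleneck 2, flow now 11.
No augmenting path remains; maximum flow = 11.
In the residual graph, reachable from Res: {Res, A, B, C, D}.
Min-cut edges: C→E (2), D→Out (9); capacity 2 + 9 = 11.
This cut is saturated, so no flow can exceed 11.

11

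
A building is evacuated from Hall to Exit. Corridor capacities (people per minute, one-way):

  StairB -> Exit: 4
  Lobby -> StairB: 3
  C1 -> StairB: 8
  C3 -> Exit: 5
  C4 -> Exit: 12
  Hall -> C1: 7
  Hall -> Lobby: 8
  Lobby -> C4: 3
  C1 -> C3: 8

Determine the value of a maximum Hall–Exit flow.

12

Augment Hall→Lobby→C4→Exit: bottleneck 3, flow now 3.
Augment Hall→Lobby→StairB→Exit: bottleneck 3, flow now 6.
Augment Hall→C1→C3→Exit: bottleneck 5, flow now 11.
Augment Hall→C1→StairB→Exit: bottleneck 1, flow now 12.
No augmenting path remains; maximum flow = 12.
In the residual graph, reachable from Hall: {Hall, Lobby, C1, C3, StairB}.
Min-cut edges: Lobby→C4 (3), C3→Exit (5), StairB→Exit (4); capacity 3 + 5 + 4 = 12.
This cut is saturated, so no flow can exceed 12.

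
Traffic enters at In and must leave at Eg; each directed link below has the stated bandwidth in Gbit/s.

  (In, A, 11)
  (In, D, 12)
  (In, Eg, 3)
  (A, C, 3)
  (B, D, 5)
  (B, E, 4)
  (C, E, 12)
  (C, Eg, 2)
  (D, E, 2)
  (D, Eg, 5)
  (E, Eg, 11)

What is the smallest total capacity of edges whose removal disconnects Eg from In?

13

Augment In→Eg: bottleneck 3, flow now 3.
Augment In→D→Eg: bottleneck 5, flow now 8.
Augment In→A→C→Eg: bottleneck 2, flow now 10.
Augment In→D→E→Eg: bottleneck 2, flow now 12.
Augment In→A→C→E→Eg: bottleneck 1, flow now 13.
No augmenting path remains; maximum flow = 13.
By max-flow min-cut, the minimum cut capacity equals the max flow.
In the residual graph, reachable from In: {In, A, D}.
Min-cut edges: In→Eg (3), A→C (3), D→E (2), D→Eg (5); capacity 3 + 3 + 2 + 5 = 13.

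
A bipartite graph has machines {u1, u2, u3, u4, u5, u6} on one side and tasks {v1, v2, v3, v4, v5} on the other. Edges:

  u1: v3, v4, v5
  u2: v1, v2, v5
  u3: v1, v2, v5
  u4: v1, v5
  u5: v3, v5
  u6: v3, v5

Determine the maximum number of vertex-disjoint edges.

Unit-capacity flow: source→left, listed edges, right→sink; max matching = max flow.
Augmenting path u1→v3 (+1); matched 1.
Augmenting path u2→v1 (+1); matched 2.
Augmenting path u3→v2 (+1); matched 3.
Augmenting path u4→v5 (+1); matched 4.
Augmenting path u5→v3→u1→v4 (+1); matched 5.
No augmenting path remains; maximum matching = 5.
König certificate: {u1, v1, v2, v3, v5} is a vertex cover of size 5 (every listed pair touches it), so no matching can be larger.

5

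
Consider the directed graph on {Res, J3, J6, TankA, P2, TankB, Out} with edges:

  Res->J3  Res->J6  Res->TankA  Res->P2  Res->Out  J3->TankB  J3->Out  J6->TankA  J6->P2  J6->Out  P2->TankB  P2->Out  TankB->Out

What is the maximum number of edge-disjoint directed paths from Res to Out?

4

Assign every edge capacity 1; by Menger, the answer equals the max flow.
Path Res→Out (+1); total 1.
Path Res→J3→Out (+1); total 2.
Path Res→J6→Out (+1); total 3.
Path Res→P2→Out (+1); total 4.
No residual Res→Out path; max flow = 4.
Certifying cut of size 4: {Res→J3, Res→J6, Res→Out, Res→P2}.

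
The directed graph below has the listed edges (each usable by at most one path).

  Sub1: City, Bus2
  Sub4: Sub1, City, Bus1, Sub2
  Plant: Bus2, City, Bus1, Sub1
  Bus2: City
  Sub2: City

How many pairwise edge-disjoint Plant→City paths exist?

3

Assign every edge capacity 1; by Menger, the answer equals the max flow.
Path Plant→City (+1); total 1.
Path Plant→Sub1→City (+1); total 2.
Path Plant→Bus2→City (+1); total 3.
No residual Plant→City path; max flow = 3.
Certifying cut of size 3: {Plant→Bus2, Plant→City, Plant→Sub1}.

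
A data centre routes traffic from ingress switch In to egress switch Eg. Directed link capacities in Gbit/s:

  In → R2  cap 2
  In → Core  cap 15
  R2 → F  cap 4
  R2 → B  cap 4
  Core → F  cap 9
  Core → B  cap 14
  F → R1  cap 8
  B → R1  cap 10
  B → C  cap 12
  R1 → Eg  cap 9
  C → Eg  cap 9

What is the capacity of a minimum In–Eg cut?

Augment In→R2→F→R1→Eg: bottleneck 2, flow now 2.
Augment In→Core→F→R1→Eg: bottleneck 6, flow now 8.
Augment In→Core→B→R1→Eg: bottleneck 1, flow now 9.
Augment In→Core→B→C→Eg: bottleneck 8, flow now 17.
No augmenting path remains; maximum flow = 17.
By max-flow min-cut, the minimum cut capacity equals the max flow.
In the residual graph, reachable from In: {In}.
Min-cut edges: In→R2 (2), In→Core (15); capacity 2 + 15 = 17.

17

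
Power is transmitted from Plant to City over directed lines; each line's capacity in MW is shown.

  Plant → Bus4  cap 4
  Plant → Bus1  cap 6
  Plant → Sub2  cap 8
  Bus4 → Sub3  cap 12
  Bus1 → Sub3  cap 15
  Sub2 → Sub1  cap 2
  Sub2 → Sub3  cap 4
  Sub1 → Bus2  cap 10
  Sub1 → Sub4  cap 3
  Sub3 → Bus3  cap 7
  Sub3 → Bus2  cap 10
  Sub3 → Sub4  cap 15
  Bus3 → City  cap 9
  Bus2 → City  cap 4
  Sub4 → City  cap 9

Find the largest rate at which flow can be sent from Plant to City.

16

Augment Plant→Bus4→Sub3→Bus3→City: bottleneck 4, flow now 4.
Augment Plant→Bus1→Sub3→Bus3→City: bottleneck 3, flow now 7.
Augment Plant→Bus1→Sub3→Bus2→City: bottleneck 3, flow now 10.
Augment Plant→Sub2→Sub1→Bus2→City: bottleneck 1, flow now 11.
Augment Plant→Sub2→Sub1→Sub4→City: bottleneck 1, flow now 12.
Augment Plant→Sub2→Sub3→Sub4→City: bottleneck 4, flow now 16.
No augmenting path remains; maximum flow = 16.
In the residual graph, reachable from Plant: {Plant, Sub2}.
Min-cut edges: Plant→Bus4 (4), Plant→Bus1 (6), Sub2→Sub1 (2), Sub2→Sub3 (4); capacity 4 + 6 + 2 + 4 = 16.
This cut is saturated, so no flow can exceed 16.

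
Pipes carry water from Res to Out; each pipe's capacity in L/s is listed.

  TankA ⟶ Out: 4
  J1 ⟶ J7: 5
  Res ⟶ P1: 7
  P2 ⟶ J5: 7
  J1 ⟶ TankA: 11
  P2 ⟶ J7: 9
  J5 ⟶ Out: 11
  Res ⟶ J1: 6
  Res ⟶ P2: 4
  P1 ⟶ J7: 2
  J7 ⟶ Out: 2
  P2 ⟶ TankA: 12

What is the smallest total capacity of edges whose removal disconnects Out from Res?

Augment Res→P1→J7→Out: bottleneck 2, flow now 2.
Augment Res→P2→J5→Out: bottleneck 4, flow now 6.
Augment Res→J1→TankA→Out: bottleneck 4, flow now 10.
No augmenting path remains; maximum flow = 10.
By max-flow min-cut, the minimum cut capacity equals the max flow.
In the residual graph, reachable from Res: {Res, P1, J1, TankA, J7}.
Min-cut edges: Res→P2 (4), TankA→Out (4), J7→Out (2); capacity 4 + 4 + 2 = 10.

10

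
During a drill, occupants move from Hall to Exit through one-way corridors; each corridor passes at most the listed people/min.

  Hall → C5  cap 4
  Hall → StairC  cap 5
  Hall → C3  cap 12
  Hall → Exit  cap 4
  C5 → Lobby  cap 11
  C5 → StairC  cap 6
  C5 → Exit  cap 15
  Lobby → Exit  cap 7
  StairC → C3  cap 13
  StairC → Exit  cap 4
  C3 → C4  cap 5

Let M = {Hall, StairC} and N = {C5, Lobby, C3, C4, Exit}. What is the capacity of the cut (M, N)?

37

Edges leaving {Hall, StairC}: Hall→C5 (4), Hall→C3 (12), Hall→Exit (4), StairC→C3 (13), StairC→Exit (4).
Cut capacity = 4 + 12 + 4 + 13 + 4 = 37.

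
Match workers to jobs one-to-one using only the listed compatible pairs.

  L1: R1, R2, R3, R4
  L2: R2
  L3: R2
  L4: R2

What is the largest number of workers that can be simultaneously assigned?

Unit-capacity flow: source→left, listed edges, right→sink; max matching = max flow.
Augmenting path L1→R1 (+1); matched 1.
Augmenting path L2→R2 (+1); matched 2.
No augmenting path remains; maximum matching = 2.
König certificate: {L1, R2} is a vertex cover of size 2 (every listed pair touches it), so no matching can be larger.

2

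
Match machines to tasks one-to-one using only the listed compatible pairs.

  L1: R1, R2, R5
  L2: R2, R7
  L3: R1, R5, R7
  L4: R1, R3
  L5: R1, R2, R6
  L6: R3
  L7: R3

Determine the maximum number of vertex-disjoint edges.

Unit-capacity flow: source→left, listed edges, right→sink; max matching = max flow.
Augmenting path L1→R1 (+1); matched 1.
Augmenting path L2→R2 (+1); matched 2.
Augmenting path L3→R5 (+1); matched 3.
Augmenting path L4→R3 (+1); matched 4.
Augmenting path L5→R6 (+1); matched 5.
Augmenting path L6→R3→L4→R1→L1→R2→L2→R7 (+1); matched 6.
No augmenting path remains; maximum matching = 6.
König certificate: {L1, L2, L3, L4, L5, R3} is a vertex cover of size 6 (every listed pair touches it), so no matching can be larger.

6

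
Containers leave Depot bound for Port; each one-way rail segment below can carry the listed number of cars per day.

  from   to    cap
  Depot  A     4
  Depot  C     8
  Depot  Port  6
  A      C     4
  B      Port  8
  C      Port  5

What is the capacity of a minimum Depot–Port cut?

Augment Depot→Port: bottleneck 6, flow now 6.
Augment Depot→C→Port: bottleneck 5, flow now 11.
No augmenting path remains; maximum flow = 11.
By max-flow min-cut, the minimum cut capacity equals the max flow.
In the residual graph, reachable from Depot: {Depot, A, C}.
Min-cut edges: Depot→Port (6), C→Port (5); capacity 6 + 5 = 11.

11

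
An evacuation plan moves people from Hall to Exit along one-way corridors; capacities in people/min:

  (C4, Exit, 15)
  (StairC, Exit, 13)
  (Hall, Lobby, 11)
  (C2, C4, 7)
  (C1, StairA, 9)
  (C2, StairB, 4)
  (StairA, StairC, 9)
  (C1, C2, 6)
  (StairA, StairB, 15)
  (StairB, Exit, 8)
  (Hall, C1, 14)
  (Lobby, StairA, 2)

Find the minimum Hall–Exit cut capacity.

16

Augment Hall→Lobby→StairA→StairB→Exit: bottleneck 2, flow now 2.
Augment Hall→C1→StairA→StairB→Exit: bottleneck 6, flow now 8.
Augment Hall→C1→StairA→StairC→Exit: bottleneck 3, flow now 11.
Augment Hall→C1→C2→C4→Exit: bottleneck 5, flow now 16.
No augmenting path remains; maximum flow = 16.
By max-flow min-cut, the minimum cut capacity equals the max flow.
In the residual graph, reachable from Hall: {Hall, Lobby}.
Min-cut edges: Hall→C1 (14), Lobby→StairA (2); capacity 14 + 2 = 16.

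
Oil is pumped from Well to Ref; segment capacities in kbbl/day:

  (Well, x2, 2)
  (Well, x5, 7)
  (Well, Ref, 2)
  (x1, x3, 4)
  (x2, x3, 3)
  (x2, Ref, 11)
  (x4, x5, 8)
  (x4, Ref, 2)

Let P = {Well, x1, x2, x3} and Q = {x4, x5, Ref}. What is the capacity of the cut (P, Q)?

Edges leaving {Well, x1, x2, x3}: Well→x5 (7), Well→Ref (2), x2→Ref (11).
Cut capacity = 7 + 2 + 11 = 20.

20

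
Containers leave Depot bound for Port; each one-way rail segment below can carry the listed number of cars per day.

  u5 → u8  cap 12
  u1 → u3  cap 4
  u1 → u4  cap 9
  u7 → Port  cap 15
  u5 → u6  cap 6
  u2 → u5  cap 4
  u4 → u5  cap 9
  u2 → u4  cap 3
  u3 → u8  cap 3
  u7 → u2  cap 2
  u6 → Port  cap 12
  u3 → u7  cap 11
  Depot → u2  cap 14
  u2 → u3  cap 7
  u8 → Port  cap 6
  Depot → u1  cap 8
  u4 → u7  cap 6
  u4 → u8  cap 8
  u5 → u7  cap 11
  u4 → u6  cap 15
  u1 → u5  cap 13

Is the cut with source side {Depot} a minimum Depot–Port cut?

Yes — it is a minimum cut (capacity 22).

Given cut capacity: 8 + 14 = 22.
Augment Depot→u1→u3→u7→Port: bottleneck 4, flow now 4.
Augment Depot→u1→u4→u6→Port: bottleneck 4, flow now 8.
Augment Depot→u2→u3→u7→Port: bottleneck 7, flow now 15.
Augment Depot→u2→u4→u6→Port: bottleneck 3, flow now 18.
Augment Depot→u2→u5→u6→Port: bottleneck 4, flow now 22.
No augmenting path remains; maximum flow = 22.
Cut capacity 22 equals the max flow, so it is a minimum cut.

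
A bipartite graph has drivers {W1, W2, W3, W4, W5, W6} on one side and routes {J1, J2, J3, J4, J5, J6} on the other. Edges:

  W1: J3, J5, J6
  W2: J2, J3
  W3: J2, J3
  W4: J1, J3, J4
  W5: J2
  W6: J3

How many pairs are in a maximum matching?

4

Unit-capacity flow: source→left, listed edges, right→sink; max matching = max flow.
Augmenting path W1→J3 (+1); matched 1.
Augmenting path W2→J2 (+1); matched 2.
Augmenting path W4→J1 (+1); matched 3.
Augmenting path W3→J3→W1→J5 (+1); matched 4.
No augmenting path remains; maximum matching = 4.
König certificate: {W1, W4, J2, J3} is a vertex cover of size 4 (every listed pair touches it), so no matching can be larger.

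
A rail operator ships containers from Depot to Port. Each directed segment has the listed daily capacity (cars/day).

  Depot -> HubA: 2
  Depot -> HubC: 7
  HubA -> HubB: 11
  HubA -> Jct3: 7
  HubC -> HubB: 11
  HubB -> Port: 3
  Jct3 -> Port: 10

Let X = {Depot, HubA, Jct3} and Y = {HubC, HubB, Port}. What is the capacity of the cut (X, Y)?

28

Edges leaving {Depot, HubA, Jct3}: Depot→HubC (7), HubA→HubB (11), Jct3→Port (10).
Cut capacity = 7 + 11 + 10 = 28.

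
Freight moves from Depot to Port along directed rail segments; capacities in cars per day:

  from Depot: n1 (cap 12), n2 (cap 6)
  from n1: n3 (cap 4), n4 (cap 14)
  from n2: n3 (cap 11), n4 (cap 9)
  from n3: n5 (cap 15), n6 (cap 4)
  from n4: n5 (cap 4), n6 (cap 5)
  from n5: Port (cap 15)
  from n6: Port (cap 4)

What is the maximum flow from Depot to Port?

Augment Depot→n1→n3→n5→Port: bottleneck 4, flow now 4.
Augment Depot→n1→n4→n5→Port: bottleneck 4, flow now 8.
Augment Depot→n1→n4→n6→Port: bottleneck 4, flow now 12.
Augment Depot→n2→n3→n5→Port: bottleneck 6, flow now 18.
No augmenting path remains; maximum flow = 18.
In the residual graph, reachable from Depot: {Depot}.
Min-cut edges: Depot→n1 (12), Depot→n2 (6); capacity 12 + 6 = 18.
This cut is saturated, so no flow can exceed 18.

18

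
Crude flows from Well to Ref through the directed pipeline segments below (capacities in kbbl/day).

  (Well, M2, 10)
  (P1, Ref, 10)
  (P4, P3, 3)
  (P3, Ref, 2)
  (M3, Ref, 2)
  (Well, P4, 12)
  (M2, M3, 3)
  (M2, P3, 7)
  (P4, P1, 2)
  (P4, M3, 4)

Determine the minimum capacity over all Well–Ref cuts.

6

Augment Well→M2→P3→Ref: bottleneck 2, flow now 2.
Augment Well→M2→M3→Ref: bottleneck 2, flow now 4.
Augment Well→P4→P1→Ref: bottleneck 2, flow now 6.
No augmenting path remains; maximum flow = 6.
By max-flow min-cut, the minimum cut capacity equals the max flow.
In the residual graph, reachable from Well: {Well, M2, P4, P3, M3}.
Min-cut edges: P4→P1 (2), P3→Ref (2), M3→Ref (2); capacity 2 + 2 + 2 = 6.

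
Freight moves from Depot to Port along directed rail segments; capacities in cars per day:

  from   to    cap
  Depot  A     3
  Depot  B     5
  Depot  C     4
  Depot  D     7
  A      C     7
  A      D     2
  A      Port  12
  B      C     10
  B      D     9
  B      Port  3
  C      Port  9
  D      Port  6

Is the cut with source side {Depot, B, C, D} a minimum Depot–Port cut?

Given cut capacity: 3 + 3 + 9 + 6 = 21.
Augment Depot→A→Port: bottleneck 3, flow now 3.
Augment Depot→B→Port: bottleneck 3, flow now 6.
Augment Depot→C→Port: bottleneck 4, flow now 10.
Augment Depot→D→Port: bottleneck 6, flow now 16.
Augment Depot→B→C→Port: bottleneck 2, flow now 18.
No augmenting path remains; maximum flow = 18.
In the residual graph, reachable from Depot: {Depot, D}.
Min-cut edges: Depot→A (3), Depot→B (5), Depot→C (4), D→Port (6); capacity 3 + 5 + 4 + 6 = 18.
Cut capacity 21 exceeds the max flow 18, so it is not minimum.

No — its capacity is 21, but the minimum cut has capacity 18.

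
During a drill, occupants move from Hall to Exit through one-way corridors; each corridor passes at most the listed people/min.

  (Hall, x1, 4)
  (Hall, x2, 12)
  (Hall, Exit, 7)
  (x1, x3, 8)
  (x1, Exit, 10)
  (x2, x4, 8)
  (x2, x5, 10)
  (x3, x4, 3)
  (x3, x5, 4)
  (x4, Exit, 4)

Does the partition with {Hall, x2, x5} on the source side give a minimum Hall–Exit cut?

No — its capacity is 19, but the minimum cut has capacity 15.

Given cut capacity: 4 + 7 + 8 = 19.
Augment Hall→Exit: bottleneck 7, flow now 7.
Augment Hall→x1→Exit: bottleneck 4, flow now 11.
Augment Hall→x2→x4→Exit: bottleneck 4, flow now 15.
No augmenting path remains; maximum flow = 15.
In the residual graph, reachable from Hall: {Hall, x2, x4, x5}.
Min-cut edges: Hall→x1 (4), Hall→Exit (7), x4→Exit (4); capacity 4 + 7 + 4 = 15.
Cut capacity 19 exceeds the max flow 15, so it is not minimum.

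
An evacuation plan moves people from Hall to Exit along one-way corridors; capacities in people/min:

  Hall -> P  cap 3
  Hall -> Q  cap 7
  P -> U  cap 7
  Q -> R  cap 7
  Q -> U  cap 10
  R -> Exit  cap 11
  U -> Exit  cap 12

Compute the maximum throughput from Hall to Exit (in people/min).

Augment Hall→P→U→Exit: bottleneck 3, flow now 3.
Augment Hall→Q→R→Exit: bottleneck 7, flow now 10.
No augmenting path remains; maximum flow = 10.
In the residual graph, reachable from Hall: {Hall}.
Min-cut edges: Hall→P (3), Hall→Q (7); capacity 3 + 7 = 10.
This cut is saturated, so no flow can exceed 10.

10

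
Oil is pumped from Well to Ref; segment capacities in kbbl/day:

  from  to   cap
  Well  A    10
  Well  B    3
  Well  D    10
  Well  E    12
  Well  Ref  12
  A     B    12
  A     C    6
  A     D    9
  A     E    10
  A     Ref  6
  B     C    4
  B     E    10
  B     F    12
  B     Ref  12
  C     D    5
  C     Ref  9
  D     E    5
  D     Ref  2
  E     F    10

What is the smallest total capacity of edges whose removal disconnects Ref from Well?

27

Augment Well→Ref: bottleneck 12, flow now 12.
Augment Well→A→Ref: bottleneck 6, flow now 18.
Augment Well→B→Ref: bottleneck 3, flow now 21.
Augment Well→D→Ref: bottleneck 2, flow now 23.
Augment Well→A→B→Ref: bottleneck 4, flow now 27.
No augmenting path remains; maximum flow = 27.
By max-flow min-cut, the minimum cut capacity equals the max flow.
In the residual graph, reachable from Well: {Well, D, E, F}.
Min-cut edges: Well→A (10), Well→B (3), Well→Ref (12), D→Ref (2); capacity 10 + 3 + 12 + 2 = 27.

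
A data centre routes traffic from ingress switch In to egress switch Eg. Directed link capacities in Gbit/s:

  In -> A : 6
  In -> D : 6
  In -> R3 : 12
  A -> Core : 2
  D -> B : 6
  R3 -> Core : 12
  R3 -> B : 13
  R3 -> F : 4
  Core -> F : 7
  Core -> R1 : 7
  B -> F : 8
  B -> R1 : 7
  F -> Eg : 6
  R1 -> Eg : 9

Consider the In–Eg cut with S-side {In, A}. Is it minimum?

Given cut capacity: 6 + 12 + 2 = 20.
Augment In→R3→F→Eg: bottleneck 4, flow now 4.
Augment In→A→Core→F→Eg: bottleneck 2, flow now 6.
Augment In→D→B→R1→Eg: bottleneck 6, flow now 12.
Augment In→R3→Core→R1→Eg: bottleneck 3, flow now 15.
No augmenting path remains; maximum flow = 15.
In the residual graph, reachable from In: {In, A, D, R3, Core, B, F, R1}.
Min-cut edges: F→Eg (6), R1→Eg (9); capacity 6 + 9 = 15.
Cut capacity 20 exceeds the max flow 15, so it is not minimum.

No — its capacity is 20, but the minimum cut has capacity 15.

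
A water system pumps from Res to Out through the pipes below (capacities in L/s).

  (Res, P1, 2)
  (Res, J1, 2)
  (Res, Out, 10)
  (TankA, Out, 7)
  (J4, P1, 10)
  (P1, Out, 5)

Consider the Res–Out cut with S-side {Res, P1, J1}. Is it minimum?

Given cut capacity: 10 + 5 = 15.
Augment Res→Out: bottleneck 10, flow now 10.
Augment Res→P1→Out: bottleneck 2, flow now 12.
No augmenting path remains; maximum flow = 12.
In the residual graph, reachable from Res: {Res, J1}.
Min-cut edges: Res→P1 (2), Res→Out (10); capacity 2 + 10 = 12.
Cut capacity 15 exceeds the max flow 12, so it is not minimum.

No — its capacity is 15, but the minimum cut has capacity 12.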